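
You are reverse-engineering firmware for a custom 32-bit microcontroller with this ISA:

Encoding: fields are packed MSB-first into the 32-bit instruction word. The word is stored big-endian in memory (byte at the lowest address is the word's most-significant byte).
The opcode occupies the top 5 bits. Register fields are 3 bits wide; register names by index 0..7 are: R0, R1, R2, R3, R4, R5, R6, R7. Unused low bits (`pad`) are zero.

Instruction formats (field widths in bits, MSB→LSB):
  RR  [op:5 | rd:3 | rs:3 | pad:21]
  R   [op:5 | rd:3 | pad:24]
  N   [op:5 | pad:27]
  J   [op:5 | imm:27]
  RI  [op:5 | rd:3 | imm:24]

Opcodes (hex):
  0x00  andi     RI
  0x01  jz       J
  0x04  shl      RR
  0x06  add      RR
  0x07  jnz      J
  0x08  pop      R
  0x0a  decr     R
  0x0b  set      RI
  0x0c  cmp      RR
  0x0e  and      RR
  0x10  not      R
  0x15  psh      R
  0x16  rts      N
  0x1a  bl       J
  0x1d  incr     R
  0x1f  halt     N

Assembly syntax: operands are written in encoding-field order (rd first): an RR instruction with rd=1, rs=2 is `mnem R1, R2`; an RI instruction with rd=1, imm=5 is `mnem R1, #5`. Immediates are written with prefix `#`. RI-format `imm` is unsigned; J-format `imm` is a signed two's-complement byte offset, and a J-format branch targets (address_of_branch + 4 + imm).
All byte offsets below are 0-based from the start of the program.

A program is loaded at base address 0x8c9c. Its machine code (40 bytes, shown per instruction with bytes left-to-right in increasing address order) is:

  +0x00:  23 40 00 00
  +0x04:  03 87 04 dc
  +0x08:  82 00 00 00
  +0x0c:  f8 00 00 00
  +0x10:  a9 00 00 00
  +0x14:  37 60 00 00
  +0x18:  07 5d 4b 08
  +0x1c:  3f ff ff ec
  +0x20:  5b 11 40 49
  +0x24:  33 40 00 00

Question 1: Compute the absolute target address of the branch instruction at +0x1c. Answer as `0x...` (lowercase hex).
0x8ca8

off 0x1c: read 3f ff ff ec as big → 0x3fffffec
  opcode bits[31:27]=0x7: jnz/J
  [26:0] imm=134217708 (s27→-20) = #-20
  target = base 0x8c9c + off 0x1c + 4 + imm -20 = 0x8ca8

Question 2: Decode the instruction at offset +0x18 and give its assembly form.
andi R7, #6114056

+0x18: 07 5d 4b 08 ⇒ word 0x075d4b08 (big)
  top 5b → 0x0 → andi [RI]
  [26:24] rd=7 = R7
  [23:0] imm=6114056 = #6114056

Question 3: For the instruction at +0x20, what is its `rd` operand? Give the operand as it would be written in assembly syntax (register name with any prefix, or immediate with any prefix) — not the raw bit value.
R3

off 0x20: read 5b 11 40 49 as big → 0x5b114049
  opcode bits[31:27]=0xb: set/RI
  [26:24] rd=3 = R3
  [23:0] imm=1130569 = #1130569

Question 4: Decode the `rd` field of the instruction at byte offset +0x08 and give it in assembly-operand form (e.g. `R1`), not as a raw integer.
@+08  big-endian(82 00 00 00) = 0x82000000
  top 5b → 0x10 → not [R]
  [26:24] rd=2 = R2

R2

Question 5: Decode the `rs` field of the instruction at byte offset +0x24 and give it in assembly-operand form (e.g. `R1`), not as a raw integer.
off 0x24: read 33 40 00 00 as big → 0x33400000
  opcode bits[31:27]=0x6: add/RR
  rd@[26:24]=0x3 ⇒ R3
  rs@[23:21]=0x2 ⇒ R2

R2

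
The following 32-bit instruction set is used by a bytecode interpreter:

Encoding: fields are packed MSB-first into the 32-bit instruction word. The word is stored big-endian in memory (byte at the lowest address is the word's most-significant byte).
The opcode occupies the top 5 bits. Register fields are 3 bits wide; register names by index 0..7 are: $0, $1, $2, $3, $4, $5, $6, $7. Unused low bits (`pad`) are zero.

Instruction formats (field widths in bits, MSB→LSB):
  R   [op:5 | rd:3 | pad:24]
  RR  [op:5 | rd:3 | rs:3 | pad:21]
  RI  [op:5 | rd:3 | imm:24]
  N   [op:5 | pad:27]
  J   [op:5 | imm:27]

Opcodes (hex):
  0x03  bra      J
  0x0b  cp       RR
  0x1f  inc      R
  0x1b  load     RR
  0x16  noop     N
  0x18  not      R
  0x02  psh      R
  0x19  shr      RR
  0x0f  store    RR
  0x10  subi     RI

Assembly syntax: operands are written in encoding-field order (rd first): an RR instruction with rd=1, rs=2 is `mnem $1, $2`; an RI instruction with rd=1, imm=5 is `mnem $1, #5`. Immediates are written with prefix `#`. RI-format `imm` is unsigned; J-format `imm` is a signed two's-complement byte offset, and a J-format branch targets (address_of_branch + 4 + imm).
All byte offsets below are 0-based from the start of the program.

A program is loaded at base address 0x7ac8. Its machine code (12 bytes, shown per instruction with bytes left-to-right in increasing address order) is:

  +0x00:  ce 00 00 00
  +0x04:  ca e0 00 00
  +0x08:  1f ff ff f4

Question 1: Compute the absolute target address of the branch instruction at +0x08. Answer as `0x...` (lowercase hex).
off 0x08: read 1f ff ff f4 as big → 0x1ffffff4
  op=0x1ffffff4>>27=0x3 ⇒ bra (J)
  [26:0] imm=134217716 (s27→-12) = #-12
  target = base 0x7ac8 + off 0x08 + 4 + imm -12 = 0x7ac8

0x7ac8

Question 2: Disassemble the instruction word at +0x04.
@+04  big-endian(ca e0 00 00) = 0xcae00000
  opcode bits[31:27]=0x19: shr/RR
  rd: (w>>24)&0x7=0x2 → $2
  rs: (w>>21)&0x7=0x7 → $7

shr $2, $7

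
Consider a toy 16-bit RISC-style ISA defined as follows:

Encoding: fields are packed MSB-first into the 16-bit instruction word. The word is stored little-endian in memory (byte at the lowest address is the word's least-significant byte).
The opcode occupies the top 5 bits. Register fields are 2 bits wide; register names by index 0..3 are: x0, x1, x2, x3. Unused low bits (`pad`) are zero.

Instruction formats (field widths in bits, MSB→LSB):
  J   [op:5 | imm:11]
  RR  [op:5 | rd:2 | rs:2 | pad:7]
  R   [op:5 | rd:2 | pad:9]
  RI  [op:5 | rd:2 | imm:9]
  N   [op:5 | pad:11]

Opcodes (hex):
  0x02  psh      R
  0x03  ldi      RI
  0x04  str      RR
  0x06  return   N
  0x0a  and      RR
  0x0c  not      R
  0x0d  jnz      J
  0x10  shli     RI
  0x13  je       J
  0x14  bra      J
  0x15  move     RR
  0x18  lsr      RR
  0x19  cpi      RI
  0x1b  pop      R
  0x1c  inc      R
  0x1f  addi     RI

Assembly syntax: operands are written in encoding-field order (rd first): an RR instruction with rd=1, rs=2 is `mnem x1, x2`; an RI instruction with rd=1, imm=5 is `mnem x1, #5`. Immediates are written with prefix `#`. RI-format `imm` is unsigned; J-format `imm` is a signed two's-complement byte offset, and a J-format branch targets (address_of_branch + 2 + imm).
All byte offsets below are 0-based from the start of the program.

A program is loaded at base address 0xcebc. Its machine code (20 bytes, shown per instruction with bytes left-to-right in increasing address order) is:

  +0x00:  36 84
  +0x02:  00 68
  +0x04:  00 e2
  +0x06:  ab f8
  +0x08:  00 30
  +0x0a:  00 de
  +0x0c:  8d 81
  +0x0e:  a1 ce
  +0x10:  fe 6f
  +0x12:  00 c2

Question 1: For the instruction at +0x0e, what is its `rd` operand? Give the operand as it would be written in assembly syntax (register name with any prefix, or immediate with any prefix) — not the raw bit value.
@+0e  little-endian(a1 ce) = 0xcea1
  op=0xcea1>>11=0x19 ⇒ cpi (RI)
  rd: (w>>9)&0x3=0x3 → x3
  imm: (w>>0)&0x1ff=0xa1 → #161

x3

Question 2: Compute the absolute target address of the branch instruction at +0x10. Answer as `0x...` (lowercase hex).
+0x10: fe 6f ⇒ word 0x6ffe (little)
  op=0x6ffe>>11=0xd ⇒ jnz (J)
  imm: (w>>0)&0x7ff=0x7fe (s11→-2) → #-2
  target = base 0xcebc + off 0x10 + 2 + imm -2 = 0xcecc

0xcecc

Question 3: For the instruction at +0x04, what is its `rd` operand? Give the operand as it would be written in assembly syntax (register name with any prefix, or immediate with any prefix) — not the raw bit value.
[04] 00 e2 → 0xe200
  op=0xe200>>11=0x1c ⇒ inc (R)
  [10:9] rd=1 = x1

x1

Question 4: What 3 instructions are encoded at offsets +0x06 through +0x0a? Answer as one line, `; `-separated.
addi x0, #171; return; pop x3

+0x06: ab f8 ⇒ word 0xf8ab (little)
  op=0xf8ab>>11=0x1f ⇒ addi (RI)
  rd: (w>>9)&0x3=0x0 → x0
  imm: (w>>0)&0x1ff=0xab → #171
+0x08: 00 30 ⇒ word 0x3000 (little)
  op=0x3000>>11=0x6 ⇒ return (N)
+0x0a: 00 de ⇒ word 0xde00 (little)
  op=0xde00>>11=0x1b ⇒ pop (R)
  rd: (w>>9)&0x3=0x3 → x3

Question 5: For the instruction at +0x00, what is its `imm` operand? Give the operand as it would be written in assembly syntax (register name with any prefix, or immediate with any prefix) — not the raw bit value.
#54

off 0x00: read 36 84 as little → 0x8436
  op=0x8436>>11=0x10 ⇒ shli (RI)
  rd: (w>>9)&0x3=0x2 → x2
  imm: (w>>0)&0x1ff=0x36 → #54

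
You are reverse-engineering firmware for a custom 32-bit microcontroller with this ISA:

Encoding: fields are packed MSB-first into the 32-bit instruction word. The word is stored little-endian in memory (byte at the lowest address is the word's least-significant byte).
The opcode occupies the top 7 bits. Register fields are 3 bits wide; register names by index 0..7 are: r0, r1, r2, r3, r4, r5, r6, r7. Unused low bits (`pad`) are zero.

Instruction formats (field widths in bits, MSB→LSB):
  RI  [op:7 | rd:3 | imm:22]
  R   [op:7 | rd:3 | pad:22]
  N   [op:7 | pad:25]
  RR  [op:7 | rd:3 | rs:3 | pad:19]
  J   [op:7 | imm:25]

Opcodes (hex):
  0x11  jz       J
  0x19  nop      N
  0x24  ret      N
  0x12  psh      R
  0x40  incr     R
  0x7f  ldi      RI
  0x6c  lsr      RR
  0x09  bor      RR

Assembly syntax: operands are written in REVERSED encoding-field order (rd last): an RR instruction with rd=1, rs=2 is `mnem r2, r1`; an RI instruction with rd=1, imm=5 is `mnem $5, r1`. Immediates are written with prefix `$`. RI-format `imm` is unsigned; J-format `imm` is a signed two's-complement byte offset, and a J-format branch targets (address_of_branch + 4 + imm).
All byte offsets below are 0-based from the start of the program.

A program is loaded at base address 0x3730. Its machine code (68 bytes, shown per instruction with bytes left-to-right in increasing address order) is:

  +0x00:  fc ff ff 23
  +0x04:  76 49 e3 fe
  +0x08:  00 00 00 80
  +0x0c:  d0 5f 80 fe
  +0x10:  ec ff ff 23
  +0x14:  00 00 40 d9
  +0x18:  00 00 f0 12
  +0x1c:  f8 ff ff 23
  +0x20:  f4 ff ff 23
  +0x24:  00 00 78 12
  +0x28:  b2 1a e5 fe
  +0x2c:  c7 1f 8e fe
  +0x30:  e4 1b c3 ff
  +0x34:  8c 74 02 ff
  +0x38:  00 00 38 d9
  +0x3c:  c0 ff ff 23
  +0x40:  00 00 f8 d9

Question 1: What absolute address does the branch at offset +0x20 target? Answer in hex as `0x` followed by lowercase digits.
0x3748

@+20  little-endian(f4 ff ff 23) = 0x23fffff4
  top 7b → 0x11 → jz [J]
  imm: (w>>0)&0x1ffffff=0x1fffff4 (s25→-12) → $-12
  target = base 0x3730 + off 0x20 + 4 + imm -12 = 0x3748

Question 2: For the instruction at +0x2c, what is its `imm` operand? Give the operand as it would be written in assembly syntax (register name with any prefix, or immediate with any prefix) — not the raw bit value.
$925639

[2c] c7 1f 8e fe → 0xfe8e1fc7
  op=0xfe8e1fc7>>25=0x7f ⇒ ldi (RI)
  rd: (w>>22)&0x7=0x2 → r2
  imm: (w>>0)&0x3fffff=0xe1fc7 → $925639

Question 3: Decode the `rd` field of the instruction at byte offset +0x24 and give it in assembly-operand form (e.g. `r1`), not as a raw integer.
@+24  little-endian(00 00 78 12) = 0x12780000
  opcode bits[31:25]=0x9: bor/RR
  [24:22] rd=1 = r1
  [21:19] rs=7 = r7

r1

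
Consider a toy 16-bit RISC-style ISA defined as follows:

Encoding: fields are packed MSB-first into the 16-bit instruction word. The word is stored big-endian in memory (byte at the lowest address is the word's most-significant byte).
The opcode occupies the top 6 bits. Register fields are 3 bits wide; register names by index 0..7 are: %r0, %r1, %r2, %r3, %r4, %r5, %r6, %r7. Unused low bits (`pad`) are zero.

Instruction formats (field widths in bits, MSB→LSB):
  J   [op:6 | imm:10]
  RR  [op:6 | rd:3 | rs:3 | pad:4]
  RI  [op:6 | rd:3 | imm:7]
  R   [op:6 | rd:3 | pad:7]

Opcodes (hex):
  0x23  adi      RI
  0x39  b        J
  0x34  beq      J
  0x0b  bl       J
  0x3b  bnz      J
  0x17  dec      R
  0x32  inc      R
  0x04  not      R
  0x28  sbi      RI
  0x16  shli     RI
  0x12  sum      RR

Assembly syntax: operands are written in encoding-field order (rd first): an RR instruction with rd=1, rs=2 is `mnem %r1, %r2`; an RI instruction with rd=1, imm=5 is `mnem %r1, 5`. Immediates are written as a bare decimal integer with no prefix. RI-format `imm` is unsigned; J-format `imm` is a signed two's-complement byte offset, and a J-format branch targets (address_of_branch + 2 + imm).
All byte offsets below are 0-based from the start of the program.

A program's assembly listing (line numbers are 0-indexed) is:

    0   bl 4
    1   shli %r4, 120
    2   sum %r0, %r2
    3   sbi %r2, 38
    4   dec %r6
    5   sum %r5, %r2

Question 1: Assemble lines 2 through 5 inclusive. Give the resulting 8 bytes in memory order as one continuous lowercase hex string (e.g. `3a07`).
line 2 (sum): pack op=0x12:6|rd=0:3|rs=2:3|pad=0:4 = 0x4820; big→ 48 20
line 3 (sbi): pack op=0x28:6|rd=2:3|imm=38:7 = 0xa126; big→ a1 26
line 4 (dec): pack op=0x17:6|rd=6:3|pad=0:7 = 0x5f00; big→ 5f 00
line 5 (sum): pack op=0x12:6|rd=5:3|rs=2:3|pad=0:4 = 0x4aa0; big→ 4a a0

4820a1265f004aa0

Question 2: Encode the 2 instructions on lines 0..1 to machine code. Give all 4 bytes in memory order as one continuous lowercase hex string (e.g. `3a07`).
0. bl fields op=0xb:6|imm=4:10 → word 2c04h → 2c 04
1. shli fields op=0x16:6|rd=4:3|imm=120:7 → word 5a78h → 5a 78

2c045a78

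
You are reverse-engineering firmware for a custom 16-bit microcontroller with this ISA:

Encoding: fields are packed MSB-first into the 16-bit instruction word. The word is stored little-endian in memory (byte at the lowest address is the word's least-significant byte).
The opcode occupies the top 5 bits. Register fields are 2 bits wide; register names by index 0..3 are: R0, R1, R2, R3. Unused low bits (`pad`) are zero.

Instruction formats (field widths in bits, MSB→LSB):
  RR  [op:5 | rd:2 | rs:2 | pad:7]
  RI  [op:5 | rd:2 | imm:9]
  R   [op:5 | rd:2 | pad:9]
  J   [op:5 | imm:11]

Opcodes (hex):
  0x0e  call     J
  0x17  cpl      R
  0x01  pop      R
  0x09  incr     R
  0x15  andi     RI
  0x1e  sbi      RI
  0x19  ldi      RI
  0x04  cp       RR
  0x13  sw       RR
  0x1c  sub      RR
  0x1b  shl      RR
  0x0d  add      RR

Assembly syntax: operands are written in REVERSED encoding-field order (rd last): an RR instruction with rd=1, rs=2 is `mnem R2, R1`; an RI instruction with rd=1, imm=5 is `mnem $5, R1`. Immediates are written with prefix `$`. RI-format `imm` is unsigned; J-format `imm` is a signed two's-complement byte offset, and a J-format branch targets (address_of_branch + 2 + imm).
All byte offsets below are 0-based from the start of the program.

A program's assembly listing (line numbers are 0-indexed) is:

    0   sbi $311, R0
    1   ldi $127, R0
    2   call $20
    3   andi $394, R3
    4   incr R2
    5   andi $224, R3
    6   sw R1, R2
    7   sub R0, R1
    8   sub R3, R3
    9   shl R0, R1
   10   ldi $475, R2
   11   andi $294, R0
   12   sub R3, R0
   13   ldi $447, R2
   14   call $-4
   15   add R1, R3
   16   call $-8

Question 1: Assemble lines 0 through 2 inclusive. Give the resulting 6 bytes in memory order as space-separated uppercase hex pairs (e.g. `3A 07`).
0. sbi fields op=0x1e:5|rd=0:2|imm=311:9 → word f137h → 37 f1
1. ldi fields op=0x19:5|rd=0:2|imm=127:9 → word c87fh → 7f c8
2. call fields op=0xe:5|imm=20:11 → word 7014h → 14 70

37 F1 7F C8 14 70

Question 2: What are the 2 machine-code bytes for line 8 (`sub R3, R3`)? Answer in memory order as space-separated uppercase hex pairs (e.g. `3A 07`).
80 E7

8. sub fields op=0x1c:5|rd=3:2|rs=3:2|pad=0:7 → word e780h → 80 e7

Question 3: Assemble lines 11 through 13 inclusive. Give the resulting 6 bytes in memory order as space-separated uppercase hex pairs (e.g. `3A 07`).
line 11 (andi): pack op=0x15:5|rd=0:2|imm=294:9 = 0xa926; little→ 26 a9
line 12 (sub): pack op=0x1c:5|rd=0:2|rs=3:2|pad=0:7 = 0xe180; little→ 80 e1
line 13 (ldi): pack op=0x19:5|rd=2:2|imm=447:9 = 0xcdbf; little→ bf cd

26 A9 80 E1 BF CD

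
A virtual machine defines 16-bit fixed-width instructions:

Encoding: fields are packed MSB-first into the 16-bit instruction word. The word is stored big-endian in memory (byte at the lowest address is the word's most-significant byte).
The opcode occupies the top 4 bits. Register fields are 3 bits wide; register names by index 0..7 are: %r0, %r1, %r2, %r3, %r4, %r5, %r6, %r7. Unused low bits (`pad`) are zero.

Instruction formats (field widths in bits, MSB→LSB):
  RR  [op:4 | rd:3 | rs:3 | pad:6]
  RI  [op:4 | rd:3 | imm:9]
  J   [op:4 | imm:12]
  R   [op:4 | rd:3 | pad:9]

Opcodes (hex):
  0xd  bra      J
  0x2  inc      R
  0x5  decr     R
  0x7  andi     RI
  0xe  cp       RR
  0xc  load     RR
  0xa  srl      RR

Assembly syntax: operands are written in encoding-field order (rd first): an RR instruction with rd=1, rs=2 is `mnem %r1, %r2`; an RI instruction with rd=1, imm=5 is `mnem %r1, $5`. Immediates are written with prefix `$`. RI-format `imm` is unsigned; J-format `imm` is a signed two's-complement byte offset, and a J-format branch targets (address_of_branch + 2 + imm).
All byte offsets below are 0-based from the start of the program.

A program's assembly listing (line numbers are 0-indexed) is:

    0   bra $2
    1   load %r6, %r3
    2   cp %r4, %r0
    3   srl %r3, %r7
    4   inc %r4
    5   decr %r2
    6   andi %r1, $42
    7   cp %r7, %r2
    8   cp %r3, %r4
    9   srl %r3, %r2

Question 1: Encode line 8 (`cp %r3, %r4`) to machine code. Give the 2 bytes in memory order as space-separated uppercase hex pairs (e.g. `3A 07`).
8. cp fields op=0xe:4|rd=3:3|rs=4:3|pad=0:6 → word e700h → e7 00

E7 00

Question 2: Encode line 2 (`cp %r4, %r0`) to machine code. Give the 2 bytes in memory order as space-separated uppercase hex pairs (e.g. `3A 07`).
L2: cp op=0xe:4|rd=4:3|rs=0:3|pad=0:6 ⇒ 0xe800 ⇒ big e8 00

E8 00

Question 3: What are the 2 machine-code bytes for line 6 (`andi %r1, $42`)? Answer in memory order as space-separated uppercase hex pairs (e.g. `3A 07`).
72 2A

line 6 (andi): pack op=0x7:4|rd=1:3|imm=42:9 = 0x722a; big→ 72 2a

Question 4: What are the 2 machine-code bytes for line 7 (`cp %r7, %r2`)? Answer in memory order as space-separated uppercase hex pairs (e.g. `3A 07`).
EE 80

7. cp fields op=0xe:4|rd=7:3|rs=2:3|pad=0:6 → word ee80h → ee 80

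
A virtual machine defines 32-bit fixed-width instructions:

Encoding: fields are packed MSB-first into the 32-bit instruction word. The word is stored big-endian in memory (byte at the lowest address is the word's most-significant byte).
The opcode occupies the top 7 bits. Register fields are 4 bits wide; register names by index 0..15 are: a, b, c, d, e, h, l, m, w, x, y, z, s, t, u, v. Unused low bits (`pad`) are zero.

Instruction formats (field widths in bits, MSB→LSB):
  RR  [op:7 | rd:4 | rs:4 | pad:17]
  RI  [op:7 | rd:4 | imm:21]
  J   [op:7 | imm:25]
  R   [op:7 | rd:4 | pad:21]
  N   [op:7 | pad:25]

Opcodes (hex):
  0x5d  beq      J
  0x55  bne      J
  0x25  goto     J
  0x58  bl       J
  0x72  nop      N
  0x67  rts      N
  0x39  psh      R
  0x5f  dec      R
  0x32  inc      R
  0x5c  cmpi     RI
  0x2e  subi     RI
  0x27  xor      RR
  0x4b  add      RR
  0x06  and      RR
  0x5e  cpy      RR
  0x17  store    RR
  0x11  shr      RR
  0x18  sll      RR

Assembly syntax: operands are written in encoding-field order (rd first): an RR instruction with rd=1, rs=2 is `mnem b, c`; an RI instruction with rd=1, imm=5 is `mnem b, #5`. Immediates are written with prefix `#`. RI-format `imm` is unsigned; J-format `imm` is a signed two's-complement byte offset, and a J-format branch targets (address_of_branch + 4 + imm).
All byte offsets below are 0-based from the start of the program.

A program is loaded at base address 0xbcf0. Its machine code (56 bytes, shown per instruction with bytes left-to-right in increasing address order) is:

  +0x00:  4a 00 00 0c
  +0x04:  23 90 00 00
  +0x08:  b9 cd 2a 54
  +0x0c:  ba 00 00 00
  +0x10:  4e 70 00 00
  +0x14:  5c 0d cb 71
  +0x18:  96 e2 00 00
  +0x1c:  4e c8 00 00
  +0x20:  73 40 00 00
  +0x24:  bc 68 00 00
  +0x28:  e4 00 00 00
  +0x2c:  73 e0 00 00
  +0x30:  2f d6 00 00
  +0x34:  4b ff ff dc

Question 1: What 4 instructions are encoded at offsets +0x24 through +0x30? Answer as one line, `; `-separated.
off 0x24: read bc 68 00 00 as big → 0xbc680000
  opcode bits[31:25]=0x5e: cpy/RR
  rd@[24:21]=0x3 ⇒ d
  rs@[20:17]=0x4 ⇒ e
off 0x28: read e4 00 00 00 as big → 0xe4000000
  opcode bits[31:25]=0x72: nop/N
off 0x2c: read 73 e0 00 00 as big → 0x73e00000
  opcode bits[31:25]=0x39: psh/R
  rd@[24:21]=0xf ⇒ v
off 0x30: read 2f d6 00 00 as big → 0x2fd60000
  opcode bits[31:25]=0x17: store/RR
  rd@[24:21]=0xe ⇒ u
  rs@[20:17]=0xb ⇒ z

cpy d, e; nop; psh v; store u, z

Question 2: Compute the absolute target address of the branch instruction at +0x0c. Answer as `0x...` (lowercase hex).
0xbd00

[0c] ba 00 00 00 → 0xba000000
  top 7b → 0x5d → beq [J]
  imm@[24:0]=0x0 ⇒ #0
  target = base 0xbcf0 + off 0x0c + 4 + imm 0 = 0xbd00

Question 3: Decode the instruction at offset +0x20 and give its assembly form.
+0x20: 73 40 00 00 ⇒ word 0x73400000 (big)
  op=0x73400000>>25=0x39 ⇒ psh (R)
  rd@[24:21]=0xa ⇒ y

psh y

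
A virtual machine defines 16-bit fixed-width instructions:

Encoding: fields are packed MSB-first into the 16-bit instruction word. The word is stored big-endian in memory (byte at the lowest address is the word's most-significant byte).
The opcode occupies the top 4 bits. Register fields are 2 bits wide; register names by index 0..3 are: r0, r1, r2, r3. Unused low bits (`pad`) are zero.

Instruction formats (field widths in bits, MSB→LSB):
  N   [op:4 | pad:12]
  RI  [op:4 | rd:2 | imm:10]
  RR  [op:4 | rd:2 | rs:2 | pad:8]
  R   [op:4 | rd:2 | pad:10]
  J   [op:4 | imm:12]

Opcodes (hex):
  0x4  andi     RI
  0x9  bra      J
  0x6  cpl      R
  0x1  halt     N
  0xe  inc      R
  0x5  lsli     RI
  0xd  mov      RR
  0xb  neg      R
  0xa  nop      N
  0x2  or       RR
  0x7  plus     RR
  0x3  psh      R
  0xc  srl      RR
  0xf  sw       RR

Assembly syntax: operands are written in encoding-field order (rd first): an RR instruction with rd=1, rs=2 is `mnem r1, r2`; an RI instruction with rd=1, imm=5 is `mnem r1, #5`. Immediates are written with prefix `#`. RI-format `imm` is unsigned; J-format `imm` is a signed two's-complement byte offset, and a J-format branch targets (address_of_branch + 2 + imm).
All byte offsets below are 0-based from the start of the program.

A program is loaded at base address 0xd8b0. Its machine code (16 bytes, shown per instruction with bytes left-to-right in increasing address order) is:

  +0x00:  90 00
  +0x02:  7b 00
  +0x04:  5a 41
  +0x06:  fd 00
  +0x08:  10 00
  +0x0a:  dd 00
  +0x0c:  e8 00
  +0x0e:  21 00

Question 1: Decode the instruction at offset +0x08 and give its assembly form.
@+08  big-endian(10 00) = 0x1000
  top 4b → 0x1 → halt [N]

halt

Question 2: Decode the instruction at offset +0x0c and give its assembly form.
inc r2

[0c] e8 00 → 0xe800
  top 4b → 0xe → inc [R]
  rd@[11:10]=0x2 ⇒ r2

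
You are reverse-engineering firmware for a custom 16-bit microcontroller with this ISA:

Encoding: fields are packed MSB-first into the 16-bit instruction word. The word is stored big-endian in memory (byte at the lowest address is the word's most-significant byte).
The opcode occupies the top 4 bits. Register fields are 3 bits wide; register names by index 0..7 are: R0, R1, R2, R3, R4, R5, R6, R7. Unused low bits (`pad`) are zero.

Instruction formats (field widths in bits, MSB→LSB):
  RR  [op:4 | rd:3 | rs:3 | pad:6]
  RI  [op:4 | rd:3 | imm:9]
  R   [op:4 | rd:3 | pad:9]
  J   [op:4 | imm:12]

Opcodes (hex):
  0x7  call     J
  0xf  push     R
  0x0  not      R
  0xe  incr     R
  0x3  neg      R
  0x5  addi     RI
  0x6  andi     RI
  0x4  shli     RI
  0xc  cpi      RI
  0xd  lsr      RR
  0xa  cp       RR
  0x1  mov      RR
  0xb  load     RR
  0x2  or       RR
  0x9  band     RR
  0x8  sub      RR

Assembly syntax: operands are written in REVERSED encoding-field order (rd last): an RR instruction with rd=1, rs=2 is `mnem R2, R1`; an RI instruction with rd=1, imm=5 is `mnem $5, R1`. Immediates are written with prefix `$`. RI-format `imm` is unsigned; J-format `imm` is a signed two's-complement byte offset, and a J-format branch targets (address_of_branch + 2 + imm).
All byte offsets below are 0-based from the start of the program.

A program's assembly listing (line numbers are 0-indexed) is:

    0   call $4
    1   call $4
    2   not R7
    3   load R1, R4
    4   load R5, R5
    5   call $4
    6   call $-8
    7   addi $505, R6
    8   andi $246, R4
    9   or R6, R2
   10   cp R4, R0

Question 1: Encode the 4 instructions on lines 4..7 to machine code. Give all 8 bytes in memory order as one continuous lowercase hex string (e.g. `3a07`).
bb4070047ff85df9

L4: load op=0xb:4|rd=5:3|rs=5:3|pad=0:6 ⇒ 0xbb40 ⇒ big bb 40
L5: call op=0x7:4|imm=4:12 ⇒ 0x7004 ⇒ big 70 04
L6: call op=0x7:4|imm=-8:12 ⇒ 0x7ff8 ⇒ big 7f f8
L7: addi op=0x5:4|rd=6:3|imm=505:9 ⇒ 0x5df9 ⇒ big 5d f9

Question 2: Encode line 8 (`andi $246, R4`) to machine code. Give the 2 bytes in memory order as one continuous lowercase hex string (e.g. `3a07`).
68f6

L8: andi op=0x6:4|rd=4:3|imm=246:9 ⇒ 0x68f6 ⇒ big 68 f6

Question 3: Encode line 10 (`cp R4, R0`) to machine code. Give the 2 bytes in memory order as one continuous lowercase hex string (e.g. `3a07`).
a100

L10: cp op=0xa:4|rd=0:3|rs=4:3|pad=0:6 ⇒ 0xa100 ⇒ big a1 00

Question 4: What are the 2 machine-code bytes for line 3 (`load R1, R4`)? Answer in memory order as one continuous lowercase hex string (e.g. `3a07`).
line 3 (load): pack op=0xb:4|rd=4:3|rs=1:3|pad=0:6 = 0xb840; big→ b8 40

b840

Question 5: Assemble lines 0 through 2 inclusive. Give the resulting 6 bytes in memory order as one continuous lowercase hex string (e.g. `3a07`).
700470040e00

0. call fields op=0x7:4|imm=4:12 → word 7004h → 70 04
1. call fields op=0x7:4|imm=4:12 → word 7004h → 70 04
2. not fields op=0x0:4|rd=7:3|pad=0:9 → word 0e00h → 0e 00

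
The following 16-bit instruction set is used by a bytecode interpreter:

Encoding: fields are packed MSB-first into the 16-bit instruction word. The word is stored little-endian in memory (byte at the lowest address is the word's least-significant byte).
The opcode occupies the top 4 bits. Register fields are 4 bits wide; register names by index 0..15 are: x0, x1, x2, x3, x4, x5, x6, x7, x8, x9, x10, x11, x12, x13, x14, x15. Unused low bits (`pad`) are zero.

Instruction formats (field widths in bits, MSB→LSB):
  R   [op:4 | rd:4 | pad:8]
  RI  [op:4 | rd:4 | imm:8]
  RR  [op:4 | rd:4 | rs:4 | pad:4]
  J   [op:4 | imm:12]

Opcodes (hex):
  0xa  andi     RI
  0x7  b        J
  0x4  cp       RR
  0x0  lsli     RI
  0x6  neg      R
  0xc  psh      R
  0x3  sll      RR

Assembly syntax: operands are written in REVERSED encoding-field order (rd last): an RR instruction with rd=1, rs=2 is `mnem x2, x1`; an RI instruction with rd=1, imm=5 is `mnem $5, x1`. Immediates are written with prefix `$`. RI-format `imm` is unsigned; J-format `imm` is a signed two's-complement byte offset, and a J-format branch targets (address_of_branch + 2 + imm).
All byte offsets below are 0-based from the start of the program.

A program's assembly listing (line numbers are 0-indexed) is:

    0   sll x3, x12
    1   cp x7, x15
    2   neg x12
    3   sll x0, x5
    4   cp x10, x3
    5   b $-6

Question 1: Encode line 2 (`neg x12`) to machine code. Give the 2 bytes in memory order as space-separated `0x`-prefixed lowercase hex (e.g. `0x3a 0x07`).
2. neg fields op=0x6:4|rd=12:4|pad=0:8 → word 6c00h → 00 6c

0x00 0x6c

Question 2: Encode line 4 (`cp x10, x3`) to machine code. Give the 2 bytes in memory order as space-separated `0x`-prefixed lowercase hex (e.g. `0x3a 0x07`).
line 4 (cp): pack op=0x4:4|rd=3:4|rs=10:4|pad=0:4 = 0x43a0; little→ a0 43

0xa0 0x43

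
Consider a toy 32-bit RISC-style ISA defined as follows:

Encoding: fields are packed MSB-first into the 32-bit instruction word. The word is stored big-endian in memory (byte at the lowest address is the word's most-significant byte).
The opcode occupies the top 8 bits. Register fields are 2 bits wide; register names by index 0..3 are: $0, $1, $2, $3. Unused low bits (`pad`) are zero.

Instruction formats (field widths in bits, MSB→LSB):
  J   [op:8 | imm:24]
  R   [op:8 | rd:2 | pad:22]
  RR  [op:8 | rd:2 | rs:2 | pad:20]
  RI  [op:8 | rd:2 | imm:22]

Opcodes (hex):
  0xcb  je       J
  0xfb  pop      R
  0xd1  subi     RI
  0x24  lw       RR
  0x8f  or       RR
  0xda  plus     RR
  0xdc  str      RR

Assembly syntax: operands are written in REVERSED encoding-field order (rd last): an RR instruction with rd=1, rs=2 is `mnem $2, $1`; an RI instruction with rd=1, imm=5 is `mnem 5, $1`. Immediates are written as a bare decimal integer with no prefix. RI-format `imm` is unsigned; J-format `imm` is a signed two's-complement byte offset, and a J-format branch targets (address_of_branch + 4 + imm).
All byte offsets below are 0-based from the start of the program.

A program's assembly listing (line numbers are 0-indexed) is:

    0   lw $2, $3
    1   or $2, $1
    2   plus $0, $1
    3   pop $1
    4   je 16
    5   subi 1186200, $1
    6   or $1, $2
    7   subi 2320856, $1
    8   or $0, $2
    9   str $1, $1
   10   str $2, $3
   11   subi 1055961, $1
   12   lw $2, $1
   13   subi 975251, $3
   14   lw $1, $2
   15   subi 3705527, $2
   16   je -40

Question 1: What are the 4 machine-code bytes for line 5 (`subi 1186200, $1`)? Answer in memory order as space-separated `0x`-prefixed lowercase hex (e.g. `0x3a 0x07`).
0xd1 0x52 0x19 0x98

line 5 (subi): pack op=0xd1:8|rd=1:2|imm=1186200:22 = 0xd1521998; big→ d1 52 19 98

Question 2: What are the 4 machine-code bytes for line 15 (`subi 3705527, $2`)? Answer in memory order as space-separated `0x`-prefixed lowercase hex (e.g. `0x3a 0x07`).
15. subi fields op=0xd1:8|rd=2:2|imm=3705527:22 → word d1b88ab7h → d1 b8 8a b7

0xd1 0xb8 0x8a 0xb7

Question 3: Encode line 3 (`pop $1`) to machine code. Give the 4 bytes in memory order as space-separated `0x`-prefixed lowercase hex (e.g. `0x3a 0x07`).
0xfb 0x40 0x00 0x00

L3: pop op=0xfb:8|rd=1:2|pad=0:22 ⇒ 0xfb400000 ⇒ big fb 40 00 00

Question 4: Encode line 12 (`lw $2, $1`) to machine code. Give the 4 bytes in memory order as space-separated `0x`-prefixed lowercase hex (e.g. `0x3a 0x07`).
0x24 0x60 0x00 0x00

12. lw fields op=0x24:8|rd=1:2|rs=2:2|pad=0:20 → word 24600000h → 24 60 00 00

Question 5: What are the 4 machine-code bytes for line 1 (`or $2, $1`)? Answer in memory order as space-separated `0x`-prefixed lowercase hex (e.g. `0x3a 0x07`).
L1: or op=0x8f:8|rd=1:2|rs=2:2|pad=0:20 ⇒ 0x8f600000 ⇒ big 8f 60 00 00

0x8f 0x60 0x00 0x00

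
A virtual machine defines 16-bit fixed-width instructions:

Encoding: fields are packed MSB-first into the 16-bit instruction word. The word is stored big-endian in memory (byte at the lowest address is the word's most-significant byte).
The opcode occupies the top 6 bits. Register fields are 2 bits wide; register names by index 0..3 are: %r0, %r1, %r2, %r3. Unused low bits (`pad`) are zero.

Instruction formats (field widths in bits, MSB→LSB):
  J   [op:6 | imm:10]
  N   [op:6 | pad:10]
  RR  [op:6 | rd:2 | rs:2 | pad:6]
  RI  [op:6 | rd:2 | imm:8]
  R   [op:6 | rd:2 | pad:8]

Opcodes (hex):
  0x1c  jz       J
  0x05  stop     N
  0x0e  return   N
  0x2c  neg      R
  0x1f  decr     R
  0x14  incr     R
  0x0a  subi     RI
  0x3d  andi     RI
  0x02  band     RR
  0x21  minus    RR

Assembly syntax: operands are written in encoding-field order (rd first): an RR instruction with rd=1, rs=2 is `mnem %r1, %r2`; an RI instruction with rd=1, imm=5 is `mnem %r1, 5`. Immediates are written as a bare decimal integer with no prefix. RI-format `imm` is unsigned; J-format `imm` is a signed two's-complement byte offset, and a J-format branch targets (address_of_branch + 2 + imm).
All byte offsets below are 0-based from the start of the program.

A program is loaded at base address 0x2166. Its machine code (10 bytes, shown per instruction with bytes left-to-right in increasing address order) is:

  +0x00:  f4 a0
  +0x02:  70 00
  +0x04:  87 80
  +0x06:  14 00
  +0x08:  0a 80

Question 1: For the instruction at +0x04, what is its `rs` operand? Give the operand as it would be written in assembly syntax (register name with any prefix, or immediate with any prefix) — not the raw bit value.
off 0x04: read 87 80 as big → 0x8780
  top 6b → 0x21 → minus [RR]
  rd: (w>>8)&0x3=0x3 → %r3
  rs: (w>>6)&0x3=0x2 → %r2

%r2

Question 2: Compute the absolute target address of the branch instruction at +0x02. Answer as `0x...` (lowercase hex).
@+02  big-endian(70 00) = 0x7000
  opcode bits[15:10]=0x1c: jz/J
  [9:0] imm=0 = 0
  target = base 0x2166 + off 0x02 + 2 + imm 0 = 0x216a

0x216a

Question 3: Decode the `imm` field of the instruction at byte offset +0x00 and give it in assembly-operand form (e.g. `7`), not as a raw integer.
160

@+00  big-endian(f4 a0) = 0xf4a0
  opcode bits[15:10]=0x3d: andi/RI
  rd: (w>>8)&0x3=0x0 → %r0
  imm: (w>>0)&0xff=0xa0 → 160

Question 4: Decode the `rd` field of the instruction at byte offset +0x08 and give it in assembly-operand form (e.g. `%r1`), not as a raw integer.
+0x08: 0a 80 ⇒ word 0x0a80 (big)
  top 6b → 0x2 → band [RR]
  rd@[9:8]=0x2 ⇒ %r2
  rs@[7:6]=0x2 ⇒ %r2

%r2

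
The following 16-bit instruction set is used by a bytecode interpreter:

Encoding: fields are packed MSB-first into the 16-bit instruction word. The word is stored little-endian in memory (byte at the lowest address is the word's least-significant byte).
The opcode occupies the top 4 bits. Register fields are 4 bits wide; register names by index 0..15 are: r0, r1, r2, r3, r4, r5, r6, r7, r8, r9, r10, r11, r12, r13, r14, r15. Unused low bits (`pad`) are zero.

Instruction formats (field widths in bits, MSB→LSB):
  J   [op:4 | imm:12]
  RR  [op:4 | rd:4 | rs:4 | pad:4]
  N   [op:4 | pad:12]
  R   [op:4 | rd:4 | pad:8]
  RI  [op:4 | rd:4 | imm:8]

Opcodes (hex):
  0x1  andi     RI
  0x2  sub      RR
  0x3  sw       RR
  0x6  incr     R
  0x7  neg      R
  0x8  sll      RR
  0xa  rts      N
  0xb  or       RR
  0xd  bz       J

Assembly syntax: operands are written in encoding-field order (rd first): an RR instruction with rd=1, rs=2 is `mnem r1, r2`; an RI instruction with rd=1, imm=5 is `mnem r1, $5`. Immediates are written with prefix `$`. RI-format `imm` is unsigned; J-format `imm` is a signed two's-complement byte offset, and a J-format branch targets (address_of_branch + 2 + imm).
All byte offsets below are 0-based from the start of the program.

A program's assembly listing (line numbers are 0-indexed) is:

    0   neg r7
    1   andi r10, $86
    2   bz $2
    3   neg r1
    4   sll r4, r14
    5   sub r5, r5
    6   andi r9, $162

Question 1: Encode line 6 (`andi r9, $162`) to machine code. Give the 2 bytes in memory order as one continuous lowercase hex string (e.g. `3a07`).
a219

6. andi fields op=0x1:4|rd=9:4|imm=162:8 → word 19a2h → a2 19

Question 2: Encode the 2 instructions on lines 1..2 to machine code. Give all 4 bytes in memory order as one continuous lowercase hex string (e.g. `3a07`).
561a02d0

line 1 (andi): pack op=0x1:4|rd=10:4|imm=86:8 = 0x1a56; little→ 56 1a
line 2 (bz): pack op=0xd:4|imm=2:12 = 0xd002; little→ 02 d0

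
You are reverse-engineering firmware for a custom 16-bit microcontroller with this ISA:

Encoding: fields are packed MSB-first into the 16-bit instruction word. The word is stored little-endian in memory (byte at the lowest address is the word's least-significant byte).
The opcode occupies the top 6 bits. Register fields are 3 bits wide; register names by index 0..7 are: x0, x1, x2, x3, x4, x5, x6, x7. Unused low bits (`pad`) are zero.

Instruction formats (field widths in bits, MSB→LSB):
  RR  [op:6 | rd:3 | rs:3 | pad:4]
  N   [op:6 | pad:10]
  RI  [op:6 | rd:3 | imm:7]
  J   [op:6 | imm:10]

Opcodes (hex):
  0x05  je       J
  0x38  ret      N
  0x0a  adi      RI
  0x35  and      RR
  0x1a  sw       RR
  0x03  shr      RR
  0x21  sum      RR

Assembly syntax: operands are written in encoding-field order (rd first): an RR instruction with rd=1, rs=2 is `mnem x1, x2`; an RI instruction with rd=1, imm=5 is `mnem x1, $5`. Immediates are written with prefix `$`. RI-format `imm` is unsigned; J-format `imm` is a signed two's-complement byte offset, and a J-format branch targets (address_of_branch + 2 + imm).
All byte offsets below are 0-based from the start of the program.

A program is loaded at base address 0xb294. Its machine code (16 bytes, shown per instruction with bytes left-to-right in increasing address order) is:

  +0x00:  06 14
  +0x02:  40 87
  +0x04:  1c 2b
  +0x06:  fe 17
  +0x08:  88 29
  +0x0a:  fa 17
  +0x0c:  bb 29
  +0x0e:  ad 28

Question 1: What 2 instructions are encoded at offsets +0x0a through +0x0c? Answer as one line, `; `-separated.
je $-6; adi x3, $59

off 0x0a: read fa 17 as little → 0x17fa
  opcode bits[15:10]=0x5: je/J
  [9:0] imm=1018 (s10→-6) = $-6
off 0x0c: read bb 29 as little → 0x29bb
  opcode bits[15:10]=0xa: adi/RI
  [9:7] rd=3 = x3
  [6:0] imm=59 = $59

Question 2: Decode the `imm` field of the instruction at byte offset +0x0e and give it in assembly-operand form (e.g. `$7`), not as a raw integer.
$45

+0x0e: ad 28 ⇒ word 0x28ad (little)
  opcode bits[15:10]=0xa: adi/RI
  rd@[9:7]=0x1 ⇒ x1
  imm@[6:0]=0x2d ⇒ $45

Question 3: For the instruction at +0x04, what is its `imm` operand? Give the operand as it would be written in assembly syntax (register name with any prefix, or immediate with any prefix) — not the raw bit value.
$28

@+04  little-endian(1c 2b) = 0x2b1c
  top 6b → 0xa → adi [RI]
  rd@[9:7]=0x6 ⇒ x6
  imm@[6:0]=0x1c ⇒ $28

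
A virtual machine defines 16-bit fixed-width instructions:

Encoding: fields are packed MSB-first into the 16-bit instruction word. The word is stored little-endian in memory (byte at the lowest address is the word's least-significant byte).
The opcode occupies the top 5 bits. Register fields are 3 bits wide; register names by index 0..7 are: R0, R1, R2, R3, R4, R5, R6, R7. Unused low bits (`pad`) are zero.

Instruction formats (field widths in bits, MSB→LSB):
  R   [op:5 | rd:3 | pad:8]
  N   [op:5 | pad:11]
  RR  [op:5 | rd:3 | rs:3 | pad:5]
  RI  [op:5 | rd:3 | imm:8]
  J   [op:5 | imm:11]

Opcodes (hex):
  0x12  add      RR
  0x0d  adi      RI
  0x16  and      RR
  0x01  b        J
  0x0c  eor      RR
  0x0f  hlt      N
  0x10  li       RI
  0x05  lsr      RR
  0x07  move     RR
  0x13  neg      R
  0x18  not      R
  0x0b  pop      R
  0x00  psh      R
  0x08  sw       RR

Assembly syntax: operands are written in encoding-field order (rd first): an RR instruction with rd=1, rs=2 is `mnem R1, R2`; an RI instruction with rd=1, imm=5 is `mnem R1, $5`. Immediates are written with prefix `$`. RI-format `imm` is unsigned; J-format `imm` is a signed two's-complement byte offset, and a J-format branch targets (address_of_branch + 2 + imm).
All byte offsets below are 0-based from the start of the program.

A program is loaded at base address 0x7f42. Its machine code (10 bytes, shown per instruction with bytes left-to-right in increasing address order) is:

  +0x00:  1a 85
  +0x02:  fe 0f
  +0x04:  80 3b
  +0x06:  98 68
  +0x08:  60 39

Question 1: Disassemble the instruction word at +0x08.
move R1, R3

+0x08: 60 39 ⇒ word 0x3960 (little)
  top 5b → 0x7 → move [RR]
  rd: (w>>8)&0x7=0x1 → R1
  rs: (w>>5)&0x7=0x3 → R3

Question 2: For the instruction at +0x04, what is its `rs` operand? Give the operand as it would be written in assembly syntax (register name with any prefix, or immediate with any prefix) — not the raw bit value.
R4

@+04  little-endian(80 3b) = 0x3b80
  op=0x3b80>>11=0x7 ⇒ move (RR)
  rd: (w>>8)&0x7=0x3 → R3
  rs: (w>>5)&0x7=0x4 → R4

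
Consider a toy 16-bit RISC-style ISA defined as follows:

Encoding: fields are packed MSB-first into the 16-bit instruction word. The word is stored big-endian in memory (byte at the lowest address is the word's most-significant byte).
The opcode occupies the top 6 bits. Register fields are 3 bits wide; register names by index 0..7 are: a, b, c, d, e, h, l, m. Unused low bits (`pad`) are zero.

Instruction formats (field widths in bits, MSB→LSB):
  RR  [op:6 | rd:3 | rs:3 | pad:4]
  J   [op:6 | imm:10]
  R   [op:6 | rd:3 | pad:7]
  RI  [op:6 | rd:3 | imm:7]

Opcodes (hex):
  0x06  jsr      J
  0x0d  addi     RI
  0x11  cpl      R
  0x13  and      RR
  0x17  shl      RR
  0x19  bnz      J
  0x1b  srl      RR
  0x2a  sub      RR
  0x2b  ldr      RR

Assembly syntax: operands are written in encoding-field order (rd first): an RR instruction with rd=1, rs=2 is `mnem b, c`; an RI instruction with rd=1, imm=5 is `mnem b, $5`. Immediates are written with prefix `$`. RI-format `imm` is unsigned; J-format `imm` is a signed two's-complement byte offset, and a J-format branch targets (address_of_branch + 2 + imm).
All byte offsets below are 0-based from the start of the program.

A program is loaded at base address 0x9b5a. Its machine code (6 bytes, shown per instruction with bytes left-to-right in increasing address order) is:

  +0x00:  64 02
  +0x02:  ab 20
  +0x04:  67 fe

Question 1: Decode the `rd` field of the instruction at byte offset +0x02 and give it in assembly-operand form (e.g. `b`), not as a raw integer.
[02] ab 20 → 0xab20
  op=0xab20>>10=0x2a ⇒ sub (RR)
  rd@[9:7]=0x6 ⇒ l
  rs@[6:4]=0x2 ⇒ c

l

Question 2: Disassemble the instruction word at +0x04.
bnz $-2

[04] 67 fe → 0x67fe
  top 6b → 0x19 → bnz [J]
  [9:0] imm=1022 (s10→-2) = $-2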